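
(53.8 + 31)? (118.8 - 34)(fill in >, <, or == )==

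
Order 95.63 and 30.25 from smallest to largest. 30.25, 95.63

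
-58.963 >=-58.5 False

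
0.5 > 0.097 True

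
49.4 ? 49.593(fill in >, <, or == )<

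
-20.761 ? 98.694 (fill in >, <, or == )<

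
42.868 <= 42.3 False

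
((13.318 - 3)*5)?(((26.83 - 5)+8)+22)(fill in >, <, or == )<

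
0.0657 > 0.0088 True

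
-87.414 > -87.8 True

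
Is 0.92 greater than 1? No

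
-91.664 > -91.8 True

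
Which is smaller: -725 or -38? -725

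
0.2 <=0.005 False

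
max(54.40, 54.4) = 54.4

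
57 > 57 False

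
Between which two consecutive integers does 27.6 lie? 27 and 28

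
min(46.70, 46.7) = 46.70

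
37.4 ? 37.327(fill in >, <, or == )>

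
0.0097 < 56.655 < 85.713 True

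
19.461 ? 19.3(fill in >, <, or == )>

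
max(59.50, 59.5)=59.5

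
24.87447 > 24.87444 True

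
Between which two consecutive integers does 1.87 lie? 1 and 2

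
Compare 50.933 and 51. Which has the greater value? 51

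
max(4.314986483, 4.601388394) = 4.601388394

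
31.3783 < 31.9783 True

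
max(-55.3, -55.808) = -55.3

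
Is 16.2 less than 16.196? No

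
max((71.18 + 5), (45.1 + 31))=76.18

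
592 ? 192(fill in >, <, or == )>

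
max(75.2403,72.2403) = 75.2403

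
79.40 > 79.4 False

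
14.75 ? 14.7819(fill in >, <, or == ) <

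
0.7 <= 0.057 False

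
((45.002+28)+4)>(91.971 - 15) True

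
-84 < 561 True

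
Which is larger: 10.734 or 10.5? 10.734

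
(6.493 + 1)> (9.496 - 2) False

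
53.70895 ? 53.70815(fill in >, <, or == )>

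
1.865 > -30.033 True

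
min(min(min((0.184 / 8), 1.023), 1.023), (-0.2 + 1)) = 0.023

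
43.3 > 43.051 True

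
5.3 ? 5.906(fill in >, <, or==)<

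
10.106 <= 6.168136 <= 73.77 False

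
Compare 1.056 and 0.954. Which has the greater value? 1.056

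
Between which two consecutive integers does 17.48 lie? 17 and 18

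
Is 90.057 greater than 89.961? Yes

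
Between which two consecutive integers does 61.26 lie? 61 and 62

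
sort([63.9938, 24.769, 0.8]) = [0.8, 24.769, 63.9938]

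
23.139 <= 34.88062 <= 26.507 False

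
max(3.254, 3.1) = 3.254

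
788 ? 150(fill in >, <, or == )>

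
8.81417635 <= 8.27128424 False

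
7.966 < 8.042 True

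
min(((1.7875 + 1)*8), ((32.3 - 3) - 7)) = 22.3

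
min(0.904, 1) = 0.904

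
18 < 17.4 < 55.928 False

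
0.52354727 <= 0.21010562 False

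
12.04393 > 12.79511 False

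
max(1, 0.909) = 1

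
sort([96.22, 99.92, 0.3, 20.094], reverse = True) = [99.92, 96.22, 20.094, 0.3]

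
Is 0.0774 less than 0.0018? No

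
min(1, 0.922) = 0.922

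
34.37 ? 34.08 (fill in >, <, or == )>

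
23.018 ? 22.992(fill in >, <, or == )>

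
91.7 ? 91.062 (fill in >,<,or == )>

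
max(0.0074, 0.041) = 0.041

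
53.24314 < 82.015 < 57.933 False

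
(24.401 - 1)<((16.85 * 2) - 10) True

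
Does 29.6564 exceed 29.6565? No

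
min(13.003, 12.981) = 12.981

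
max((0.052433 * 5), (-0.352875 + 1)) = 0.647125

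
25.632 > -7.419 True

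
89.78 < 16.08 False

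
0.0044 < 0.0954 True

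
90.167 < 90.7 True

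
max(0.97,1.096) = 1.096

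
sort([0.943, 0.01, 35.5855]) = [0.01, 0.943, 35.5855]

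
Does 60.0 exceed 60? No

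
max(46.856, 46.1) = 46.856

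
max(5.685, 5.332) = 5.685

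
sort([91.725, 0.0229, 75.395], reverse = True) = [91.725, 75.395, 0.0229]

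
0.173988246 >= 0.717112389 False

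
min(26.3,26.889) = 26.3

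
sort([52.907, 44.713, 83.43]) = [44.713, 52.907, 83.43]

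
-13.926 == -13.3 False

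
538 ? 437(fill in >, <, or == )>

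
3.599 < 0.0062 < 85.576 False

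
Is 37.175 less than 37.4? Yes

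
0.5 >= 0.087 True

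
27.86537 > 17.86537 True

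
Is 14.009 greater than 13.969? Yes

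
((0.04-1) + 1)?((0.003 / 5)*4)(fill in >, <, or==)>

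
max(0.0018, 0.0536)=0.0536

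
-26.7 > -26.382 False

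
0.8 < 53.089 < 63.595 True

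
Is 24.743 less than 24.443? No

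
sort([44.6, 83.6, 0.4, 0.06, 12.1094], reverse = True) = [83.6, 44.6, 12.1094, 0.4, 0.06]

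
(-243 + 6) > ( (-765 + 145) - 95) True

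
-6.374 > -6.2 False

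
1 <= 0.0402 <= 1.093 False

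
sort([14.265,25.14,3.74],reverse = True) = [25.14,14.265,3.74]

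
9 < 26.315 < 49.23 True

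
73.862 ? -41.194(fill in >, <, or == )>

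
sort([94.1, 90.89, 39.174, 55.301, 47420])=[39.174, 55.301, 90.89, 94.1, 47420]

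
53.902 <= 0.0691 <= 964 False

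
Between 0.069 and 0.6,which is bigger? 0.6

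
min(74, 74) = 74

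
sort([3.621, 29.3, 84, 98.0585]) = [3.621, 29.3, 84, 98.0585]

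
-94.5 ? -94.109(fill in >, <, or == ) <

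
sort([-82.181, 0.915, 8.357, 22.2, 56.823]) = [-82.181, 0.915, 8.357, 22.2, 56.823]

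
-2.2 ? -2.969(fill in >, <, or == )>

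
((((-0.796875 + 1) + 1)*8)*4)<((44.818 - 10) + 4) True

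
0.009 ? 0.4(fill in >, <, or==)<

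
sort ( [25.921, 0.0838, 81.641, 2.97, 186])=[0.0838, 2.97, 25.921, 81.641, 186]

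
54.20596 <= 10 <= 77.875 False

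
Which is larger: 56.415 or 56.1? 56.415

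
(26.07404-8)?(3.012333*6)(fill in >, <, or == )>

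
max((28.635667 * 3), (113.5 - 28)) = 85.907001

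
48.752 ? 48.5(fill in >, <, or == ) >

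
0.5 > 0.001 True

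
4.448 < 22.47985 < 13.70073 False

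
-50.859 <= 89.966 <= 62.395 False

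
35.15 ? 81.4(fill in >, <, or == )<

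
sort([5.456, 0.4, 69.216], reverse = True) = [69.216, 5.456, 0.4]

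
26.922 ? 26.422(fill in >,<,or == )>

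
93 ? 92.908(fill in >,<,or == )>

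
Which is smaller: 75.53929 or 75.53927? 75.53927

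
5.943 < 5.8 False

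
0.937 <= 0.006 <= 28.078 False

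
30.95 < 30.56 False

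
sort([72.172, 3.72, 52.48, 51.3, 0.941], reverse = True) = [72.172, 52.48, 51.3, 3.72, 0.941]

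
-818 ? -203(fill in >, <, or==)<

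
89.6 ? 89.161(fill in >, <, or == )>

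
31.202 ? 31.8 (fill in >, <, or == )<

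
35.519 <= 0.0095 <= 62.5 False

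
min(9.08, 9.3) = 9.08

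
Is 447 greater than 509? No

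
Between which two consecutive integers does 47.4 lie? 47 and 48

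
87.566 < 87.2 False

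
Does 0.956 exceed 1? No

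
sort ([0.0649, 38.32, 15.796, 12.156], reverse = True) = [38.32, 15.796, 12.156, 0.0649]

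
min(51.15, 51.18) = 51.15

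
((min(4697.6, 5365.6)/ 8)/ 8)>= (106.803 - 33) False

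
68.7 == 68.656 False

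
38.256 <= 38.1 False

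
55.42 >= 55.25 True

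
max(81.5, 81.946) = 81.946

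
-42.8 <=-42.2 True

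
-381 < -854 False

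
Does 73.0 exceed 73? No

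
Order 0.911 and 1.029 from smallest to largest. 0.911, 1.029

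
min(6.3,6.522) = 6.3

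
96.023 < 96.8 True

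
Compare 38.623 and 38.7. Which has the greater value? 38.7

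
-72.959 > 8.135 False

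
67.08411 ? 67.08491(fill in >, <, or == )<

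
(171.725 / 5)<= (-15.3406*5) False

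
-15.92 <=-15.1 True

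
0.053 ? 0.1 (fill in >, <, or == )<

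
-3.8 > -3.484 False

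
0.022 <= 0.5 True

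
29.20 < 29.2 False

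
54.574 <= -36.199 False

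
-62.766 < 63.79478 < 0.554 False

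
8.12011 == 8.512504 False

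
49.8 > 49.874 False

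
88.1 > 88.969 False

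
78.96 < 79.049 True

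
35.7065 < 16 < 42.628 False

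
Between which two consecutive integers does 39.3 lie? 39 and 40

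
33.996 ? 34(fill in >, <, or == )<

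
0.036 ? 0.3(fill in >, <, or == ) <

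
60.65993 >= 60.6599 True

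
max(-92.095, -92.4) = -92.095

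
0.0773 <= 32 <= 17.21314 False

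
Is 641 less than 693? Yes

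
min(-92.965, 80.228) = -92.965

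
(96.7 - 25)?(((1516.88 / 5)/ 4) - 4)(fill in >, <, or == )<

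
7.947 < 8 True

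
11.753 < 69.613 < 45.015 False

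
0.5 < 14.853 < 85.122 True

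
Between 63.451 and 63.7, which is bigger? 63.7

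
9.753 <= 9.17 False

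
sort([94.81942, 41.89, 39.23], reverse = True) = [94.81942, 41.89, 39.23]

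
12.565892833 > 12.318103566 True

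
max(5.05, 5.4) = 5.4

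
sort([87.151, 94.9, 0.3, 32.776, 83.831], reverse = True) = [94.9, 87.151, 83.831, 32.776, 0.3]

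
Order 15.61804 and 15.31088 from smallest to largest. 15.31088, 15.61804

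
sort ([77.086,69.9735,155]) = [69.9735,77.086,155]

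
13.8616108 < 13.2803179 False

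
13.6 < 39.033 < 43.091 True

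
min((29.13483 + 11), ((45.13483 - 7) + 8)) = 40.13483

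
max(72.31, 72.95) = 72.95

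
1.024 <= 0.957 False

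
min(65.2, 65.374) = 65.2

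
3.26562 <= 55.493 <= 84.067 True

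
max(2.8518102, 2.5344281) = 2.8518102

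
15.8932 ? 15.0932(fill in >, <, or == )>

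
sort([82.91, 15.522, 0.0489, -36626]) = [-36626, 0.0489, 15.522, 82.91]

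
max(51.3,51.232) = 51.3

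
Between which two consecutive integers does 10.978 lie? 10 and 11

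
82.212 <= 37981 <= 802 False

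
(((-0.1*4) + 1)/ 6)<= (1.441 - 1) True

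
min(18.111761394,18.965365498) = 18.111761394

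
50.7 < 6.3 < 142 False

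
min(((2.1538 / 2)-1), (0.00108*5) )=0.0054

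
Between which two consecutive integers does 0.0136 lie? 0 and 1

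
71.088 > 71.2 False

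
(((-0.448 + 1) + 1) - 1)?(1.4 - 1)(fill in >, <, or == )>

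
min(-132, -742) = -742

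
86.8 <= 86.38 False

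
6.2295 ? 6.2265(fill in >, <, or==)>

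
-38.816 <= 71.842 True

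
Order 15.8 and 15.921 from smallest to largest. 15.8, 15.921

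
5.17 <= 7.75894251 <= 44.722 True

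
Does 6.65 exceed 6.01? Yes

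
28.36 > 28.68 False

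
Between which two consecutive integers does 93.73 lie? 93 and 94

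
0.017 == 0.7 False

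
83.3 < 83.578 True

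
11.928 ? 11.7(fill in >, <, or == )>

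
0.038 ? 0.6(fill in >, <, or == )<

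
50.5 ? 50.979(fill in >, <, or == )<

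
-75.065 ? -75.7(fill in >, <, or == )>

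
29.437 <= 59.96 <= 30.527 False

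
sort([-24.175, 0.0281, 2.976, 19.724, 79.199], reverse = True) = [79.199, 19.724, 2.976, 0.0281, -24.175]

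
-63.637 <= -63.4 True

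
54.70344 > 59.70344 False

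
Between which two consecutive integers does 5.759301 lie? 5 and 6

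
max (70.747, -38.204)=70.747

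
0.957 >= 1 False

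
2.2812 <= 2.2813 True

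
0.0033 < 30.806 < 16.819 False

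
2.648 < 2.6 False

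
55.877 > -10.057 True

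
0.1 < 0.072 False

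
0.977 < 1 True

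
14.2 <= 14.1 False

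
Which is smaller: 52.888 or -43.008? -43.008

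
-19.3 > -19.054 False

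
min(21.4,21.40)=21.4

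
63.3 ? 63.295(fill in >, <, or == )>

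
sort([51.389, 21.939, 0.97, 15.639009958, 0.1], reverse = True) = [51.389, 21.939, 15.639009958, 0.97, 0.1]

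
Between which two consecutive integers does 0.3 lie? 0 and 1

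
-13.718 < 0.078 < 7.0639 True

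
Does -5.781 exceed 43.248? No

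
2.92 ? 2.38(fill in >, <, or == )>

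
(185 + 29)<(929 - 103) True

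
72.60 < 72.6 False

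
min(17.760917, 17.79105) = 17.760917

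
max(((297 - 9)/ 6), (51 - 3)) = 48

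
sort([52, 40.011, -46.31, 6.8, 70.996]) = [-46.31, 6.8, 40.011, 52, 70.996]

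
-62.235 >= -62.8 True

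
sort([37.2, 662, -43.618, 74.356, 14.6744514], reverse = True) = [662, 74.356, 37.2, 14.6744514, -43.618]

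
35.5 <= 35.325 False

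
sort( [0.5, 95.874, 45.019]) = [0.5, 45.019, 95.874]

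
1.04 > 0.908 True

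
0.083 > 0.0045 True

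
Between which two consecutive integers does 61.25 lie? 61 and 62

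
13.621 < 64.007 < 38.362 False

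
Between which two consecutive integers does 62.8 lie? 62 and 63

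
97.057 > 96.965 True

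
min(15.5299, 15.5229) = 15.5229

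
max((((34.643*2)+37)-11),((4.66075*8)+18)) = 95.286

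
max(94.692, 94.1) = 94.692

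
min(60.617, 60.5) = 60.5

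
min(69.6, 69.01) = 69.01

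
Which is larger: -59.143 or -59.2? -59.143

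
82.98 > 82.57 True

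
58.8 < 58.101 False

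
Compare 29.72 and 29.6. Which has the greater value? 29.72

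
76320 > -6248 True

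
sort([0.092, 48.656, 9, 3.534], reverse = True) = [48.656, 9, 3.534, 0.092]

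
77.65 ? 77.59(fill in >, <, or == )>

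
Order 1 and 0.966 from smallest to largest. 0.966, 1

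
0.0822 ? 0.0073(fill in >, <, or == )>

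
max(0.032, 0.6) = 0.6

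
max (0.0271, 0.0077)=0.0271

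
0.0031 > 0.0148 False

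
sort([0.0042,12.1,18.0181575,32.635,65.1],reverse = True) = [65.1,32.635,18.0181575,12.1,0.0042]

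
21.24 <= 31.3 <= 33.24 True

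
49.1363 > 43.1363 True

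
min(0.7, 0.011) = 0.011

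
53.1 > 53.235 False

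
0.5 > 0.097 True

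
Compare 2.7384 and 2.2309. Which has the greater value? 2.7384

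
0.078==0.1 False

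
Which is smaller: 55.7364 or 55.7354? 55.7354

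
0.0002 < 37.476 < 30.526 False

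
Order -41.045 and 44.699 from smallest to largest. -41.045, 44.699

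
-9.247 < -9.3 False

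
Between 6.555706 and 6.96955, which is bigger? 6.96955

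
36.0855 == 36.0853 False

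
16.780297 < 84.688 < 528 True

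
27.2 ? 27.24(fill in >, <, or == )<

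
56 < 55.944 False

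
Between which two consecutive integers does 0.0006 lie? 0 and 1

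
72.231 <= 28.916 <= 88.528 False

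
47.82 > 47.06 True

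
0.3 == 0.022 False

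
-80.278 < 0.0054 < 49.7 True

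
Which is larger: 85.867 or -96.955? 85.867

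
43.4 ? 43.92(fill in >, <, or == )<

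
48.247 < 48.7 True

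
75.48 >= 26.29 True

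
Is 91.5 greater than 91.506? No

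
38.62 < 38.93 True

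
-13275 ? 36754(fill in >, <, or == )<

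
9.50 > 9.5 False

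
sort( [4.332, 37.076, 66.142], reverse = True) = [66.142, 37.076, 4.332]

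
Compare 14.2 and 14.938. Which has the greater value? 14.938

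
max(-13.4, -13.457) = -13.4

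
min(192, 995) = 192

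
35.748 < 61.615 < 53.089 False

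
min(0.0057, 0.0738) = 0.0057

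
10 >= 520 False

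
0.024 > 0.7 False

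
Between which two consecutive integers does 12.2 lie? 12 and 13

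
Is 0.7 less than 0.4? No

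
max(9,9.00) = 9.00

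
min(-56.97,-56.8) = -56.97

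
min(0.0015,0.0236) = 0.0015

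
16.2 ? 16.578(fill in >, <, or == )<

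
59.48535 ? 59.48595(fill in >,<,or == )<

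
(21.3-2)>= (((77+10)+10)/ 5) False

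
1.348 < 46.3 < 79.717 True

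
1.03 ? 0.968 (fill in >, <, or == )>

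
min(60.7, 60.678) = 60.678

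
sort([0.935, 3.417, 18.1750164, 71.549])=[0.935, 3.417, 18.1750164, 71.549]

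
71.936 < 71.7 False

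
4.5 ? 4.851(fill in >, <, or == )<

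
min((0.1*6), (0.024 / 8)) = 0.003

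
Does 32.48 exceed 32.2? Yes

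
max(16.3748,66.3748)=66.3748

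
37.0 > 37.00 False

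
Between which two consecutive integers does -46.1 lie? -47 and -46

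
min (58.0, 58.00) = 58.0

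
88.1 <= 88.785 True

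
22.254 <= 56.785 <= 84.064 True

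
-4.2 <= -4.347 False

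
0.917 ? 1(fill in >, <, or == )<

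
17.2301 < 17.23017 True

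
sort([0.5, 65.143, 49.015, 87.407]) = [0.5, 49.015, 65.143, 87.407]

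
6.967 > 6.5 True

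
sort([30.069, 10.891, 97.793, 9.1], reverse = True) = [97.793, 30.069, 10.891, 9.1]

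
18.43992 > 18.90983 False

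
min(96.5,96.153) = 96.153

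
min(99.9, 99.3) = 99.3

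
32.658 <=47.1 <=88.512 True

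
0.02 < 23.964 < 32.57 True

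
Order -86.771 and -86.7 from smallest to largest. -86.771, -86.7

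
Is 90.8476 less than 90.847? No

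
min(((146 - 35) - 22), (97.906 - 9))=88.906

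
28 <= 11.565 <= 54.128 False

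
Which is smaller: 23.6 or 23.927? 23.6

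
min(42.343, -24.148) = -24.148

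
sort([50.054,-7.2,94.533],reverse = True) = [94.533,50.054,-7.2]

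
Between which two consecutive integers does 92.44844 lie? 92 and 93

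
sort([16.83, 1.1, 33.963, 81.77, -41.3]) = [-41.3, 1.1, 16.83, 33.963, 81.77]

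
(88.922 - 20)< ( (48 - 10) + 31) True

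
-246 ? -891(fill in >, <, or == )>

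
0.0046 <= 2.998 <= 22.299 True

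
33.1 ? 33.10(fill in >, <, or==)==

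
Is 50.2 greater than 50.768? No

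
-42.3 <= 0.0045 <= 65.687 True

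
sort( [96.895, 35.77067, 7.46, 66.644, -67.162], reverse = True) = [96.895, 66.644, 35.77067, 7.46, -67.162]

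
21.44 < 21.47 True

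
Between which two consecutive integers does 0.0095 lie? 0 and 1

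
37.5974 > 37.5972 True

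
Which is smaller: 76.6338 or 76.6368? 76.6338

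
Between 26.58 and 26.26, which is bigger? 26.58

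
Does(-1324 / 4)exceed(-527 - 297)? Yes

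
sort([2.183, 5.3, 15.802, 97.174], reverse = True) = [97.174, 15.802, 5.3, 2.183]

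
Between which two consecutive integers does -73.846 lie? -74 and -73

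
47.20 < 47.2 False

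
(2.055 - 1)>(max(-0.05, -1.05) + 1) True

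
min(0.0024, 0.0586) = 0.0024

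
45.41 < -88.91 False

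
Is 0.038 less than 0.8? Yes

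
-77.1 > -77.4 True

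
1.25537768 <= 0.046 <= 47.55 False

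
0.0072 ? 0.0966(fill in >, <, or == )<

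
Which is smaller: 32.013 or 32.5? 32.013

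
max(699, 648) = 699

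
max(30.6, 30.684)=30.684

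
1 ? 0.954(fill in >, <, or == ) >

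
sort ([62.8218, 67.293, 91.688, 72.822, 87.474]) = [62.8218, 67.293, 72.822, 87.474, 91.688]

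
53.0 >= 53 True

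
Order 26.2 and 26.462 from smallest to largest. 26.2, 26.462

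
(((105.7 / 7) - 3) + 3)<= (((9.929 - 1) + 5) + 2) True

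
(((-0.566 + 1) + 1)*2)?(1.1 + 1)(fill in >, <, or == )>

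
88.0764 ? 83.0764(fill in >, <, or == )>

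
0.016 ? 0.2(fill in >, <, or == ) <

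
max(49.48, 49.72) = 49.72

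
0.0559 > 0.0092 True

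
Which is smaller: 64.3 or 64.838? 64.3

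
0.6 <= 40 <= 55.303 True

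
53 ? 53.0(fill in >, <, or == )==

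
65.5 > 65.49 True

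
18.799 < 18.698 False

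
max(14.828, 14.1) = 14.828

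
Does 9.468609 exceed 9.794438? No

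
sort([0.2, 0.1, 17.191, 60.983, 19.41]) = [0.1, 0.2, 17.191, 19.41, 60.983]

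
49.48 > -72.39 True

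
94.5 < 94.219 False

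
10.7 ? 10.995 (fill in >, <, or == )<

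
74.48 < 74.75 True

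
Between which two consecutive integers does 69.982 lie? 69 and 70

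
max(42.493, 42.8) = 42.8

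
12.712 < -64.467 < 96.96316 False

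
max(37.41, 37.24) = 37.41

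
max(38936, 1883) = 38936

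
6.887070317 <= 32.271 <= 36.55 True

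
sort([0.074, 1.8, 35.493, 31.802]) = [0.074, 1.8, 31.802, 35.493]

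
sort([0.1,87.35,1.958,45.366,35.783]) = [0.1,1.958,35.783,45.366,87.35]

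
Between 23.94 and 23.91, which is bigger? 23.94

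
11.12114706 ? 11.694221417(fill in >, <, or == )<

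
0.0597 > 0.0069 True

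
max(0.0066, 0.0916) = 0.0916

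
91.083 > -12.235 True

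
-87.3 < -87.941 False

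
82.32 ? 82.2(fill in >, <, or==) >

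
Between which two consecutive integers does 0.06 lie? 0 and 1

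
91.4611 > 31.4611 True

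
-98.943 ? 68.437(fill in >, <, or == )<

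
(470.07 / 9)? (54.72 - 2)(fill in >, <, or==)<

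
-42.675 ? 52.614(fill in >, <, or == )<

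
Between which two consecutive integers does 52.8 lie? 52 and 53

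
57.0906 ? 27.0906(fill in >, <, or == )>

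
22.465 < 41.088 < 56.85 True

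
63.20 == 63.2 True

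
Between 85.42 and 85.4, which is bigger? 85.42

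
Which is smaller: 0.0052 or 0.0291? 0.0052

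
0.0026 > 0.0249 False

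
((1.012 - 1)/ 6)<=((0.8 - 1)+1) True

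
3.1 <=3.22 True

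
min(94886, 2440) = 2440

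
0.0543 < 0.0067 False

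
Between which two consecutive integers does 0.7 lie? 0 and 1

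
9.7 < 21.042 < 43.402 True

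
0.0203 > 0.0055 True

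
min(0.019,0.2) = 0.019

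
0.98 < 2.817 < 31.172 True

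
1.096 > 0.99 True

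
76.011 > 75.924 True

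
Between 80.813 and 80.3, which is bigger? 80.813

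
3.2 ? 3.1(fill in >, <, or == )>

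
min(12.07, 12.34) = 12.07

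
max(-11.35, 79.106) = 79.106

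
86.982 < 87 True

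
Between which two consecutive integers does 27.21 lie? 27 and 28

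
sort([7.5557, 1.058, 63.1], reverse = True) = [63.1, 7.5557, 1.058]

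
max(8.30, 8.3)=8.3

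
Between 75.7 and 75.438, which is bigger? 75.7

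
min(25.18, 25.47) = 25.18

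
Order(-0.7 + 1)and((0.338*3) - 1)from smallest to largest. ((0.338*3) - 1), (-0.7 + 1)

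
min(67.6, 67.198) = 67.198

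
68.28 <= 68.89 True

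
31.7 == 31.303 False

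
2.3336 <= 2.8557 True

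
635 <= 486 False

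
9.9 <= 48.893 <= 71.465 True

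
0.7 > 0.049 True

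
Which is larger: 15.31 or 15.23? 15.31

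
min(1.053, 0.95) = 0.95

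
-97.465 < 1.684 True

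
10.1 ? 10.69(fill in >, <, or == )<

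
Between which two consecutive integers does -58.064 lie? -59 and -58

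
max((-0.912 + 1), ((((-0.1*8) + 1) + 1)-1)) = 0.2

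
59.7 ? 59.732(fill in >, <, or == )<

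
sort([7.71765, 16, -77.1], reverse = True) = [16, 7.71765, -77.1]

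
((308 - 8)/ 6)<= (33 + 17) True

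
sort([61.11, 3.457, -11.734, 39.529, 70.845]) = [-11.734, 3.457, 39.529, 61.11, 70.845]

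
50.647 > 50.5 True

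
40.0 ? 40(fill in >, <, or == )==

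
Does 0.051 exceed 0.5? No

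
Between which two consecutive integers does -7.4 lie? -8 and -7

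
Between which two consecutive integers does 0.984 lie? 0 and 1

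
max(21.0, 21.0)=21.0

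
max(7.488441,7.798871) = 7.798871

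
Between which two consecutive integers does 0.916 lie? 0 and 1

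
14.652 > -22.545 True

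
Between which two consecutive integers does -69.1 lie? -70 and -69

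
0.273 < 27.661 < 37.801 True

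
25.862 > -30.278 True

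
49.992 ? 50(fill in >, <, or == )<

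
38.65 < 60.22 True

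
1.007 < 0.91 False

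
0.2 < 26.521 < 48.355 True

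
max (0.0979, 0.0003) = 0.0979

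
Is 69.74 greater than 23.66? Yes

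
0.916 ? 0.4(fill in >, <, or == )>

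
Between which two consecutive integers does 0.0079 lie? 0 and 1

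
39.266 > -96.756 True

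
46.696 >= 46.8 False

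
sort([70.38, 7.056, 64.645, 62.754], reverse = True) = [70.38, 64.645, 62.754, 7.056]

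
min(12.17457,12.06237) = 12.06237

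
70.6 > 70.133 True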